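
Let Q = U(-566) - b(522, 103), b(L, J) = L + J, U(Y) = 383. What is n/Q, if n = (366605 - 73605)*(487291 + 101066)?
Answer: -7835845500/11 ≈ -7.1235e+8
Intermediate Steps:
n = 172388601000 (n = 293000*588357 = 172388601000)
b(L, J) = J + L
Q = -242 (Q = 383 - (103 + 522) = 383 - 1*625 = 383 - 625 = -242)
n/Q = 172388601000/(-242) = 172388601000*(-1/242) = -7835845500/11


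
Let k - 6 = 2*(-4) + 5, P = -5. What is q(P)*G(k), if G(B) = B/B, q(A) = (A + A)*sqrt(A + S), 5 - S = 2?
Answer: -10*I*sqrt(2) ≈ -14.142*I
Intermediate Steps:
S = 3 (S = 5 - 1*2 = 5 - 2 = 3)
q(A) = 2*A*sqrt(3 + A) (q(A) = (A + A)*sqrt(A + 3) = (2*A)*sqrt(3 + A) = 2*A*sqrt(3 + A))
k = 3 (k = 6 + (2*(-4) + 5) = 6 + (-8 + 5) = 6 - 3 = 3)
G(B) = 1
q(P)*G(k) = (2*(-5)*sqrt(3 - 5))*1 = (2*(-5)*sqrt(-2))*1 = (2*(-5)*(I*sqrt(2)))*1 = -10*I*sqrt(2)*1 = -10*I*sqrt(2)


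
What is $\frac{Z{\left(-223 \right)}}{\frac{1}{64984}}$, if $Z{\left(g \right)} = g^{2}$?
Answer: $3231589336$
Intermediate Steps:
$\frac{Z{\left(-223 \right)}}{\frac{1}{64984}} = \frac{\left(-223\right)^{2}}{\frac{1}{64984}} = 49729 \frac{1}{\frac{1}{64984}} = 49729 \cdot 64984 = 3231589336$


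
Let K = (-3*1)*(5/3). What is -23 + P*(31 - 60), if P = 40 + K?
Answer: -1038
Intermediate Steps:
K = -5 (K = -15/3 = -3*5/3 = -5)
P = 35 (P = 40 - 5 = 35)
-23 + P*(31 - 60) = -23 + 35*(31 - 60) = -23 + 35*(-29) = -23 - 1015 = -1038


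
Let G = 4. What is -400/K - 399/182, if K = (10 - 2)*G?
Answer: -191/13 ≈ -14.692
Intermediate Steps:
K = 32 (K = (10 - 2)*4 = 8*4 = 32)
-400/K - 399/182 = -400/32 - 399/182 = -400*1/32 - 399*1/182 = -25/2 - 57/26 = -191/13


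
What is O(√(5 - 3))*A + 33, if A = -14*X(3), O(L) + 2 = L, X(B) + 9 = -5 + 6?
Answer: -191 + 112*√2 ≈ -32.608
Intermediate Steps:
X(B) = -8 (X(B) = -9 + (-5 + 6) = -9 + 1 = -8)
O(L) = -2 + L
A = 112 (A = -14*(-8) = 112)
O(√(5 - 3))*A + 33 = (-2 + √(5 - 3))*112 + 33 = (-2 + √2)*112 + 33 = (-224 + 112*√2) + 33 = -191 + 112*√2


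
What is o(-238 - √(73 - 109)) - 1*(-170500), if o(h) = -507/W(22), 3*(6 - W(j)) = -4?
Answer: 3749479/22 ≈ 1.7043e+5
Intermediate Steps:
W(j) = 22/3 (W(j) = 6 - ⅓*(-4) = 6 + 4/3 = 22/3)
o(h) = -1521/22 (o(h) = -507/22/3 = -507*3/22 = -1521/22)
o(-238 - √(73 - 109)) - 1*(-170500) = -1521/22 - 1*(-170500) = -1521/22 + 170500 = 3749479/22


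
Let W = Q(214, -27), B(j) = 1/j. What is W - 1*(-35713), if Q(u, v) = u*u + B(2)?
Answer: 163019/2 ≈ 81510.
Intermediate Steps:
Q(u, v) = 1/2 + u**2 (Q(u, v) = u*u + 1/2 = u**2 + 1/2 = 1/2 + u**2)
W = 91593/2 (W = 1/2 + 214**2 = 1/2 + 45796 = 91593/2 ≈ 45797.)
W - 1*(-35713) = 91593/2 - 1*(-35713) = 91593/2 + 35713 = 163019/2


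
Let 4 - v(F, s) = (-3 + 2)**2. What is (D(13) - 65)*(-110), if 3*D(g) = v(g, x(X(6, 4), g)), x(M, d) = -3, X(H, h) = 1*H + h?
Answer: 7040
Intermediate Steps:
X(H, h) = H + h
v(F, s) = 3 (v(F, s) = 4 - (-3 + 2)**2 = 4 - 1*(-1)**2 = 4 - 1*1 = 4 - 1 = 3)
D(g) = 1 (D(g) = (1/3)*3 = 1)
(D(13) - 65)*(-110) = (1 - 65)*(-110) = -64*(-110) = 7040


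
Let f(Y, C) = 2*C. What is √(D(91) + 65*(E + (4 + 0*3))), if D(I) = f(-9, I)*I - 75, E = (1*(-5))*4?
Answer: √15447 ≈ 124.29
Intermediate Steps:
E = -20 (E = -5*4 = -20)
D(I) = -75 + 2*I² (D(I) = (2*I)*I - 75 = 2*I² - 75 = -75 + 2*I²)
√(D(91) + 65*(E + (4 + 0*3))) = √((-75 + 2*91²) + 65*(-20 + (4 + 0*3))) = √((-75 + 2*8281) + 65*(-20 + (4 + 0))) = √((-75 + 16562) + 65*(-20 + 4)) = √(16487 + 65*(-16)) = √(16487 - 1040) = √15447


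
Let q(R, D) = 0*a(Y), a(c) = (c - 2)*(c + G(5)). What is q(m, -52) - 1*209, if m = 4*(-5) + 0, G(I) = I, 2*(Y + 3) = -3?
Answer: -209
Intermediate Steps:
Y = -9/2 (Y = -3 + (½)*(-3) = -3 - 3/2 = -9/2 ≈ -4.5000)
a(c) = (-2 + c)*(5 + c) (a(c) = (c - 2)*(c + 5) = (-2 + c)*(5 + c))
m = -20 (m = -20 + 0 = -20)
q(R, D) = 0 (q(R, D) = 0*(-10 + (-9/2)² + 3*(-9/2)) = 0*(-10 + 81/4 - 27/2) = 0*(-13/4) = 0)
q(m, -52) - 1*209 = 0 - 1*209 = 0 - 209 = -209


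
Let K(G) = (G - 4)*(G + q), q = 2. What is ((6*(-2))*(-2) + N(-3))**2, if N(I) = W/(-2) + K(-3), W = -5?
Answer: 4489/4 ≈ 1122.3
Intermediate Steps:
K(G) = (-4 + G)*(2 + G) (K(G) = (G - 4)*(G + 2) = (-4 + G)*(2 + G))
N(I) = 19/2 (N(I) = -5/(-2) + (-8 + (-3)**2 - 2*(-3)) = -1/2*(-5) + (-8 + 9 + 6) = 5/2 + 7 = 19/2)
((6*(-2))*(-2) + N(-3))**2 = ((6*(-2))*(-2) + 19/2)**2 = (-12*(-2) + 19/2)**2 = (24 + 19/2)**2 = (67/2)**2 = 4489/4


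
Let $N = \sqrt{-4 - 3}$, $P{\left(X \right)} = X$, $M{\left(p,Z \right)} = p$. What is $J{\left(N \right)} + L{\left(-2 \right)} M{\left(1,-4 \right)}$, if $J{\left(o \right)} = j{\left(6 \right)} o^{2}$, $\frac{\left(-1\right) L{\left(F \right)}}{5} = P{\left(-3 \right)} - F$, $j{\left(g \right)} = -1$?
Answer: $12$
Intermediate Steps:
$N = i \sqrt{7}$ ($N = \sqrt{-7} = i \sqrt{7} \approx 2.6458 i$)
$L{\left(F \right)} = 15 + 5 F$ ($L{\left(F \right)} = - 5 \left(-3 - F\right) = 15 + 5 F$)
$J{\left(o \right)} = - o^{2}$
$J{\left(N \right)} + L{\left(-2 \right)} M{\left(1,-4 \right)} = - \left(i \sqrt{7}\right)^{2} + \left(15 + 5 \left(-2\right)\right) 1 = \left(-1\right) \left(-7\right) + \left(15 - 10\right) 1 = 7 + 5 \cdot 1 = 7 + 5 = 12$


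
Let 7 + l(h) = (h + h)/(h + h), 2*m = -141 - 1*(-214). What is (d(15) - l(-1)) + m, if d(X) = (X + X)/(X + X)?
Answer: 87/2 ≈ 43.500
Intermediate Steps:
m = 73/2 (m = (-141 - 1*(-214))/2 = (-141 + 214)/2 = (½)*73 = 73/2 ≈ 36.500)
l(h) = -6 (l(h) = -7 + (h + h)/(h + h) = -7 + (2*h)/((2*h)) = -7 + (2*h)*(1/(2*h)) = -7 + 1 = -6)
d(X) = 1 (d(X) = (2*X)/((2*X)) = (2*X)*(1/(2*X)) = 1)
(d(15) - l(-1)) + m = (1 - 1*(-6)) + 73/2 = (1 + 6) + 73/2 = 7 + 73/2 = 87/2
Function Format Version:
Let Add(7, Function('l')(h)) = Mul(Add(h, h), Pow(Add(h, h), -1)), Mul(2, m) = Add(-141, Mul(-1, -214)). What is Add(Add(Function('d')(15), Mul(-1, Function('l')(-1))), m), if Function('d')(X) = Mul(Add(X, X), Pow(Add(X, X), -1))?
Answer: Rational(87, 2) ≈ 43.500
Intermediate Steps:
m = Rational(73, 2) (m = Mul(Rational(1, 2), Add(-141, Mul(-1, -214))) = Mul(Rational(1, 2), Add(-141, 214)) = Mul(Rational(1, 2), 73) = Rational(73, 2) ≈ 36.500)
Function('l')(h) = -6 (Function('l')(h) = Add(-7, Mul(Add(h, h), Pow(Add(h, h), -1))) = Add(-7, Mul(Mul(2, h), Pow(Mul(2, h), -1))) = Add(-7, Mul(Mul(2, h), Mul(Rational(1, 2), Pow(h, -1)))) = Add(-7, 1) = -6)
Function('d')(X) = 1 (Function('d')(X) = Mul(Mul(2, X), Pow(Mul(2, X), -1)) = Mul(Mul(2, X), Mul(Rational(1, 2), Pow(X, -1))) = 1)
Add(Add(Function('d')(15), Mul(-1, Function('l')(-1))), m) = Add(Add(1, Mul(-1, -6)), Rational(73, 2)) = Add(Add(1, 6), Rational(73, 2)) = Add(7, Rational(73, 2)) = Rational(87, 2)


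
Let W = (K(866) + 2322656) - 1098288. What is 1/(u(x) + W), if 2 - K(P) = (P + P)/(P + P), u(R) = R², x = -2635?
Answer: 1/8167594 ≈ 1.2244e-7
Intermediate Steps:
K(P) = 1 (K(P) = 2 - (P + P)/(P + P) = 2 - 2*P/(2*P) = 2 - 2*P*1/(2*P) = 2 - 1*1 = 2 - 1 = 1)
W = 1224369 (W = (1 + 2322656) - 1098288 = 2322657 - 1098288 = 1224369)
1/(u(x) + W) = 1/((-2635)² + 1224369) = 1/(6943225 + 1224369) = 1/8167594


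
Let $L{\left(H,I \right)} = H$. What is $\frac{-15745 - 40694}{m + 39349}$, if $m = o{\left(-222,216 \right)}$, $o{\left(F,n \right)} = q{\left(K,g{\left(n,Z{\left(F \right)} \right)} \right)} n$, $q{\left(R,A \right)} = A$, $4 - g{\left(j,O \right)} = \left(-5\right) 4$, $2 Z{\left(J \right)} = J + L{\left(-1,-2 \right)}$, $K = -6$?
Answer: $- \frac{56439}{44533} \approx -1.2674$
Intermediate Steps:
$Z{\left(J \right)} = - \frac{1}{2} + \frac{J}{2}$ ($Z{\left(J \right)} = \frac{J - 1}{2} = \frac{-1 + J}{2} = - \frac{1}{2} + \frac{J}{2}$)
$g{\left(j,O \right)} = 24$ ($g{\left(j,O \right)} = 4 - \left(-5\right) 4 = 4 - -20 = 4 + 20 = 24$)
$o{\left(F,n \right)} = 24 n$
$m = 5184$ ($m = 24 \cdot 216 = 5184$)
$\frac{-15745 - 40694}{m + 39349} = \frac{-15745 - 40694}{5184 + 39349} = - \frac{56439}{44533}$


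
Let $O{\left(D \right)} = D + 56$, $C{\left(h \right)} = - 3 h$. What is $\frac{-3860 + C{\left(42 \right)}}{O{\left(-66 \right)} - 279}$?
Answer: $\frac{3986}{289} \approx 13.792$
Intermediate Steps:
$O{\left(D \right)} = 56 + D$
$\frac{-3860 + C{\left(42 \right)}}{O{\left(-66 \right)} - 279} = \frac{-3860 - 126}{\left(56 - 66\right) - 279} = \frac{-3860 - 126}{-10 - 279} = - \frac{3986}{-289} = \left(-3986\right) \left(- \frac{1}{289}\right) = \frac{3986}{289}$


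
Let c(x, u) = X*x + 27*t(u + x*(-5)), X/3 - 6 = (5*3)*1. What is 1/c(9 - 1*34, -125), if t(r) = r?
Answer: -1/1575 ≈ -0.00063492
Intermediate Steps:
X = 63 (X = 18 + 3*((5*3)*1) = 18 + 3*(15*1) = 18 + 3*15 = 18 + 45 = 63)
c(x, u) = -72*x + 27*u (c(x, u) = 63*x + 27*(u + x*(-5)) = 63*x + 27*(u - 5*x) = 63*x + (-135*x + 27*u) = -72*x + 27*u)
1/c(9 - 1*34, -125) = 1/(-72*(9 - 1*34) + 27*(-125)) = 1/(-72*(9 - 34) - 3375) = 1/(-72*(-25) - 3375) = 1/(1800 - 3375) = 1/(-1575) = -1/1575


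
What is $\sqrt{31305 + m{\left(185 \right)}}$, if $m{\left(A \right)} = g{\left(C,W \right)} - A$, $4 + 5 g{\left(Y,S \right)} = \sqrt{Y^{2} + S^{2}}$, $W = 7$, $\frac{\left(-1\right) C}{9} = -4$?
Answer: $\frac{\sqrt{777980 + 5 \sqrt{1345}}}{5} \approx 176.43$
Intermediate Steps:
$C = 36$ ($C = \left(-9\right) \left(-4\right) = 36$)
$g{\left(Y,S \right)} = - \frac{4}{5} + \frac{\sqrt{S^{2} + Y^{2}}}{5}$ ($g{\left(Y,S \right)} = - \frac{4}{5} + \frac{\sqrt{Y^{2} + S^{2}}}{5} = - \frac{4}{5} + \frac{\sqrt{S^{2} + Y^{2}}}{5}$)
$m{\left(A \right)} = - \frac{4}{5} - A + \frac{\sqrt{1345}}{5}$ ($m{\left(A \right)} = \left(- \frac{4}{5} + \frac{\sqrt{7^{2} + 36^{2}}}{5}\right) - A = \left(- \frac{4}{5} + \frac{\sqrt{49 + 1296}}{5}\right) - A = \left(- \frac{4}{5} + \frac{\sqrt{1345}}{5}\right) - A = - \frac{4}{5} - A + \frac{\sqrt{1345}}{5}$)
$\sqrt{31305 + m{\left(185 \right)}} = \sqrt{31305 - \left(\frac{929}{5} - \frac{\sqrt{1345}}{5}\right)} = \sqrt{\frac{155596}{5} + \frac{\sqrt{1345}}{5}}$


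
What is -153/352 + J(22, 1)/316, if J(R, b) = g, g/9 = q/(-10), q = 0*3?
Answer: -153/352 ≈ -0.43466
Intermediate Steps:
q = 0
g = 0 (g = 9*(0/(-10)) = 9*(0*(-⅒)) = 9*0 = 0)
J(R, b) = 0
-153/352 + J(22, 1)/316 = -153/352 + 0/316 = -153*1/352 + 0*(1/316) = -153/352 + 0 = -153/352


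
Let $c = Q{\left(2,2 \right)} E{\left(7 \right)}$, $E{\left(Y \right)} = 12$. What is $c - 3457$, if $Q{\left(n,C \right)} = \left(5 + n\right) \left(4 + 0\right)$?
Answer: $-3121$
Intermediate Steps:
$Q{\left(n,C \right)} = 20 + 4 n$ ($Q{\left(n,C \right)} = \left(5 + n\right) 4 = 20 + 4 n$)
$c = 336$ ($c = \left(20 + 4 \cdot 2\right) 12 = \left(20 + 8\right) 12 = 28 \cdot 12 = 336$)
$c - 3457 = 336 - 3457 = -3121$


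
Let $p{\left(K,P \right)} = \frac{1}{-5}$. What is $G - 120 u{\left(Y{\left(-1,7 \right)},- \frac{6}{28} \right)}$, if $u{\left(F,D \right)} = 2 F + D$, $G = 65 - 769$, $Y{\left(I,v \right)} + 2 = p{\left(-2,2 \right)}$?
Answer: $- \frac{1052}{7} \approx -150.29$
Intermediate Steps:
$p{\left(K,P \right)} = - \frac{1}{5}$
$Y{\left(I,v \right)} = - \frac{11}{5}$ ($Y{\left(I,v \right)} = -2 - \frac{1}{5} = - \frac{11}{5}$)
$G = -704$ ($G = 65 - 769 = -704$)
$u{\left(F,D \right)} = D + 2 F$
$G - 120 u{\left(Y{\left(-1,7 \right)},- \frac{6}{28} \right)} = -704 - 120 \left(- \frac{6}{28} + 2 \left(- \frac{11}{5}\right)\right) = -704 - 120 \left(\left(-6\right) \frac{1}{28} - \frac{22}{5}\right) = -704 - 120 \left(- \frac{3}{14} - \frac{22}{5}\right) = -704 - - \frac{3876}{7} = -704 + \frac{3876}{7} = - \frac{1052}{7}$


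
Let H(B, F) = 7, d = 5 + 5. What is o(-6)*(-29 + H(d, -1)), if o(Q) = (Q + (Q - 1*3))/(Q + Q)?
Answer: -55/2 ≈ -27.500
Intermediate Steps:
d = 10
o(Q) = (-3 + 2*Q)/(2*Q) (o(Q) = (Q + (Q - 3))/((2*Q)) = (Q + (-3 + Q))*(1/(2*Q)) = (-3 + 2*Q)*(1/(2*Q)) = (-3 + 2*Q)/(2*Q))
o(-6)*(-29 + H(d, -1)) = ((-3/2 - 6)/(-6))*(-29 + 7) = -1/6*(-15/2)*(-22) = (5/4)*(-22) = -55/2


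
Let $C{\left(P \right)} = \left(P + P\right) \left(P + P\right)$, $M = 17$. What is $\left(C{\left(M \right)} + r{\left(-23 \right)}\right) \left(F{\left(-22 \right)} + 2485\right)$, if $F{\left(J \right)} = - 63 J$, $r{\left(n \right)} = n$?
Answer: $4385843$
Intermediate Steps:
$C{\left(P \right)} = 4 P^{2}$ ($C{\left(P \right)} = 2 P 2 P = 4 P^{2}$)
$\left(C{\left(M \right)} + r{\left(-23 \right)}\right) \left(F{\left(-22 \right)} + 2485\right) = \left(4 \cdot 17^{2} - 23\right) \left(\left(-63\right) \left(-22\right) + 2485\right) = \left(4 \cdot 289 - 23\right) \left(1386 + 2485\right) = \left(1156 - 23\right) 3871 = 1133 \cdot 3871 = 4385843$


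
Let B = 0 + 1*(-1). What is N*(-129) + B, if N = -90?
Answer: 11609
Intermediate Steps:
B = -1 (B = 0 - 1 = -1)
N*(-129) + B = -90*(-129) - 1 = 11610 - 1 = 11609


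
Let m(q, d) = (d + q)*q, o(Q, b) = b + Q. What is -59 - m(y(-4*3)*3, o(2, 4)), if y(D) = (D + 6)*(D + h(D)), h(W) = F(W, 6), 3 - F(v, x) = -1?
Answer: -21659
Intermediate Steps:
o(Q, b) = Q + b
F(v, x) = 4 (F(v, x) = 3 - 1*(-1) = 3 + 1 = 4)
h(W) = 4
y(D) = (4 + D)*(6 + D) (y(D) = (D + 6)*(D + 4) = (6 + D)*(4 + D) = (4 + D)*(6 + D))
m(q, d) = q*(d + q)
-59 - m(y(-4*3)*3, o(2, 4)) = -59 - (24 + (-4*3)² + 10*(-4*3))*3*((2 + 4) + (24 + (-4*3)² + 10*(-4*3))*3) = -59 - (24 + (-12)² + 10*(-12))*3*(6 + (24 + (-12)² + 10*(-12))*3) = -59 - (24 + 144 - 120)*3*(6 + (24 + 144 - 120)*3) = -59 - 48*3*(6 + 48*3) = -59 - 144*(6 + 144) = -59 - 144*150 = -59 - 1*21600 = -59 - 21600 = -21659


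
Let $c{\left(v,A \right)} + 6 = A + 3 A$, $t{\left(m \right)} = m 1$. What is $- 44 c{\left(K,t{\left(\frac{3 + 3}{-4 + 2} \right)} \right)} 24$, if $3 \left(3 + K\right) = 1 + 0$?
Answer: $19008$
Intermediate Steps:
$t{\left(m \right)} = m$
$K = - \frac{8}{3}$ ($K = -3 + \frac{1 + 0}{3} = -3 + \frac{1}{3} \cdot 1 = -3 + \frac{1}{3} = - \frac{8}{3} \approx -2.6667$)
$c{\left(v,A \right)} = -6 + 4 A$ ($c{\left(v,A \right)} = -6 + \left(A + 3 A\right) = -6 + 4 A$)
$- 44 c{\left(K,t{\left(\frac{3 + 3}{-4 + 2} \right)} \right)} 24 = - 44 \left(-6 + 4 \frac{3 + 3}{-4 + 2}\right) 24 = - 44 \left(-6 + 4 \frac{6}{-2}\right) 24 = - 44 \left(-6 + 4 \cdot 6 \left(- \frac{1}{2}\right)\right) 24 = - 44 \left(-6 + 4 \left(-3\right)\right) 24 = - 44 \left(-6 - 12\right) 24 = \left(-44\right) \left(-18\right) 24 = 792 \cdot 24 = 19008$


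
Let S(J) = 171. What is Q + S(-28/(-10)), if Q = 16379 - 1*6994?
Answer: 9556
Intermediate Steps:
Q = 9385 (Q = 16379 - 6994 = 9385)
Q + S(-28/(-10)) = 9385 + 171 = 9556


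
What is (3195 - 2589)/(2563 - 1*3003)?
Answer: -303/220 ≈ -1.3773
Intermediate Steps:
(3195 - 2589)/(2563 - 1*3003) = 606/(2563 - 3003) = 606/(-440) = 606*(-1/440) = -303/220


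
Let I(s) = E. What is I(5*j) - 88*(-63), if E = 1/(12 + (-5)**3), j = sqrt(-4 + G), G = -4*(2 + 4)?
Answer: 626471/113 ≈ 5544.0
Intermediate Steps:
G = -24 (G = -4*6 = -24)
j = 2*I*sqrt(7) (j = sqrt(-4 - 24) = sqrt(-28) = 2*I*sqrt(7) ≈ 5.2915*I)
E = -1/113 (E = 1/(12 - 125) = 1/(-113) = -1/113 ≈ -0.0088496)
I(s) = -1/113
I(5*j) - 88*(-63) = -1/113 - 88*(-63) = -1/113 + 5544 = 626471/113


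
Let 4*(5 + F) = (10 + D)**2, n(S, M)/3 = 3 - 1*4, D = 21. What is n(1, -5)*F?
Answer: -2823/4 ≈ -705.75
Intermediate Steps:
n(S, M) = -3 (n(S, M) = 3*(3 - 1*4) = 3*(3 - 4) = 3*(-1) = -3)
F = 941/4 (F = -5 + (10 + 21)**2/4 = -5 + (1/4)*31**2 = -5 + (1/4)*961 = -5 + 961/4 = 941/4 ≈ 235.25)
n(1, -5)*F = -3*941/4 = -2823/4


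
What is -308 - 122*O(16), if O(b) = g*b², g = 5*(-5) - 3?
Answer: 874188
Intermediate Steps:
g = -28 (g = -25 - 3 = -28)
O(b) = -28*b²
-308 - 122*O(16) = -308 - (-3416)*16² = -308 - (-3416)*256 = -308 - 122*(-7168) = -308 + 874496 = 874188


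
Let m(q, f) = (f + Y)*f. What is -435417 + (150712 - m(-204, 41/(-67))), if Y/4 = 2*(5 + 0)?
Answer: -1277932546/4489 ≈ -2.8468e+5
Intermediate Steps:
Y = 40 (Y = 4*(2*(5 + 0)) = 4*(2*5) = 4*10 = 40)
m(q, f) = f*(40 + f) (m(q, f) = (f + 40)*f = (40 + f)*f = f*(40 + f))
-435417 + (150712 - m(-204, 41/(-67))) = -435417 + (150712 - 41/(-67)*(40 + 41/(-67))) = -435417 + (150712 - 41*(-1/67)*(40 + 41*(-1/67))) = -435417 + (150712 - (-41)*(40 - 41/67)/67) = -435417 + (150712 - (-41)*2639/(67*67)) = -435417 + (150712 - 1*(-108199/4489)) = -435417 + (150712 + 108199/4489) = -435417 + 676654367/4489 = -1277932546/4489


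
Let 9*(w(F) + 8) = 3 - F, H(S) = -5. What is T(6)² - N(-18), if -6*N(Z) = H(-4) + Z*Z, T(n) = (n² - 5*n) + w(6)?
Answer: 1055/18 ≈ 58.611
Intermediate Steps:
w(F) = -23/3 - F/9 (w(F) = -8 + (3 - F)/9 = -8 + (⅓ - F/9) = -23/3 - F/9)
T(n) = -25/3 + n² - 5*n (T(n) = (n² - 5*n) + (-23/3 - ⅑*6) = (n² - 5*n) + (-23/3 - ⅔) = (n² - 5*n) - 25/3 = -25/3 + n² - 5*n)
N(Z) = ⅚ - Z²/6 (N(Z) = -(-5 + Z*Z)/6 = -(-5 + Z²)/6 = ⅚ - Z²/6)
T(6)² - N(-18) = (-25/3 + 6² - 5*6)² - (⅚ - ⅙*(-18)²) = (-25/3 + 36 - 30)² - (⅚ - ⅙*324) = (-7/3)² - (⅚ - 54) = 49/9 - 1*(-319/6) = 49/9 + 319/6 = 1055/18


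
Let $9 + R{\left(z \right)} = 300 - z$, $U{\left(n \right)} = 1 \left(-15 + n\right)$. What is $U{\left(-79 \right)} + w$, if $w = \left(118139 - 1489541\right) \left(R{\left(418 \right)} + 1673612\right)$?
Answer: $-2295020676064$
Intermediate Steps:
$U{\left(n \right)} = -15 + n$
$R{\left(z \right)} = 291 - z$ ($R{\left(z \right)} = -9 - \left(-300 + z\right) = 291 - z$)
$w = -2295020675970$ ($w = \left(118139 - 1489541\right) \left(\left(291 - 418\right) + 1673612\right) = - 1371402 \left(\left(291 - 418\right) + 1673612\right) = - 1371402 \left(-127 + 1673612\right) = \left(-1371402\right) 1673485 = -2295020675970$)
$U{\left(-79 \right)} + w = \left(-15 - 79\right) - 2295020675970 = -94 - 2295020675970 = -2295020676064$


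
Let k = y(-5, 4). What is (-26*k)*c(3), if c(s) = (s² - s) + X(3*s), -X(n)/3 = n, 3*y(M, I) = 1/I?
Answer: 91/2 ≈ 45.500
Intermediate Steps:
y(M, I) = 1/(3*I)
k = 1/12 (k = (⅓)/4 = (⅓)*(¼) = 1/12 ≈ 0.083333)
X(n) = -3*n
c(s) = s² - 10*s (c(s) = (s² - s) - 9*s = s² - 10*s)
(-26*k)*c(3) = (-26*1/12)*(3*(-10 + 3)) = -13*(-7)/2 = -13/6*(-21) = 91/2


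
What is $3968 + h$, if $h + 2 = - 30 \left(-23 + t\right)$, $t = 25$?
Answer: $3906$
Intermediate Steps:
$h = -62$ ($h = -2 - 30 \left(-23 + 25\right) = -2 - 60 = -62$)
$3968 + h = 3968 - 62 = 3906$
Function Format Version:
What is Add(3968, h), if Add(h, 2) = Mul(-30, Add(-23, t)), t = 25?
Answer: 3906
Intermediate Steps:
h = -62 (h = Add(-2, Mul(-30, Add(-23, 25))) = Add(-2, Mul(-30, 2)) = Add(-2, -60) = -62)
Add(3968, h) = Add(3968, -62) = 3906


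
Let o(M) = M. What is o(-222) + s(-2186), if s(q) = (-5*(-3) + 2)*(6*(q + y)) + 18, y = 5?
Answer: -222666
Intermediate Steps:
s(q) = 528 + 102*q (s(q) = (-5*(-3) + 2)*(6*(q + 5)) + 18 = (15 + 2)*(6*(5 + q)) + 18 = 17*(30 + 6*q) + 18 = (510 + 102*q) + 18 = 528 + 102*q)
o(-222) + s(-2186) = -222 + (528 + 102*(-2186)) = -222 + (528 - 222972) = -222 - 222444 = -222666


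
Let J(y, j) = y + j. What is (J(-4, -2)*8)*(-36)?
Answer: 1728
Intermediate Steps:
J(y, j) = j + y
(J(-4, -2)*8)*(-36) = ((-2 - 4)*8)*(-36) = -6*8*(-36) = -48*(-36) = 1728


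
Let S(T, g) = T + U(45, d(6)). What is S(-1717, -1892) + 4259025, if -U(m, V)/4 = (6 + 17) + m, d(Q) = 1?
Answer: 4257036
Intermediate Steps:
U(m, V) = -92 - 4*m (U(m, V) = -4*((6 + 17) + m) = -4*(23 + m) = -92 - 4*m)
S(T, g) = -272 + T (S(T, g) = T + (-92 - 4*45) = T + (-92 - 180) = T - 272 = -272 + T)
S(-1717, -1892) + 4259025 = (-272 - 1717) + 4259025 = -1989 + 4259025 = 4257036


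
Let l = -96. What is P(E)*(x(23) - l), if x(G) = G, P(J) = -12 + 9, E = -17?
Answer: -357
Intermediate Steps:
P(J) = -3
P(E)*(x(23) - l) = -3*(23 - 1*(-96)) = -3*(23 + 96) = -3*119 = -357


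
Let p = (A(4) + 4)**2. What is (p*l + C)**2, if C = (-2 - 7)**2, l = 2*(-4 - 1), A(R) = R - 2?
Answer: 77841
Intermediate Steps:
A(R) = -2 + R
p = 36 (p = ((-2 + 4) + 4)**2 = (2 + 4)**2 = 6**2 = 36)
l = -10 (l = 2*(-5) = -10)
C = 81 (C = (-9)**2 = 81)
(p*l + C)**2 = (36*(-10) + 81)**2 = (-360 + 81)**2 = (-279)**2 = 77841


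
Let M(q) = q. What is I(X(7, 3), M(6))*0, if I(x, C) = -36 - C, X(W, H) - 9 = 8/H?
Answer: 0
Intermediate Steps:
X(W, H) = 9 + 8/H
I(X(7, 3), M(6))*0 = (-36 - 1*6)*0 = (-36 - 6)*0 = -42*0 = 0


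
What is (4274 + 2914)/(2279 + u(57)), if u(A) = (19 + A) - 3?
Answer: 599/196 ≈ 3.0561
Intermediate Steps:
u(A) = 16 + A
(4274 + 2914)/(2279 + u(57)) = (4274 + 2914)/(2279 + (16 + 57)) = 7188/(2279 + 73) = 7188/2352 = 7188*(1/2352) = 599/196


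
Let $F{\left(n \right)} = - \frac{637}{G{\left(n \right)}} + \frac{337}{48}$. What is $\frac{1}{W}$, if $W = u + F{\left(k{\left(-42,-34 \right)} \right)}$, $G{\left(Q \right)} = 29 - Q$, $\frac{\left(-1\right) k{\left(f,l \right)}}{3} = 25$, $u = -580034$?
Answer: $- \frac{48}{27841589} \approx -1.724 \cdot 10^{-6}$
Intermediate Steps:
$k{\left(f,l \right)} = -75$ ($k{\left(f,l \right)} = \left(-3\right) 25 = -75$)
$F{\left(n \right)} = \frac{337}{48} - \frac{637}{29 - n}$ ($F{\left(n \right)} = - \frac{637}{29 - n} + \frac{337}{48} = \frac{337}{48} - \frac{637}{29 - n}$)
$W = - \frac{27841589}{48}$ ($W = -580034 + \frac{20803 + 337 \left(-75\right)}{48 \left(-29 - 75\right)} = -580034 + \frac{20803 - 25275}{48 \left(-104\right)} = -580034 + \frac{1}{48} \left(- \frac{1}{104}\right) \left(-4472\right) = -580034 + \frac{43}{48} = - \frac{27841589}{48} \approx -5.8003 \cdot 10^{5}$)
$\frac{1}{W} = \frac{1}{- \frac{27841589}{48}} = - \frac{48}{27841589}$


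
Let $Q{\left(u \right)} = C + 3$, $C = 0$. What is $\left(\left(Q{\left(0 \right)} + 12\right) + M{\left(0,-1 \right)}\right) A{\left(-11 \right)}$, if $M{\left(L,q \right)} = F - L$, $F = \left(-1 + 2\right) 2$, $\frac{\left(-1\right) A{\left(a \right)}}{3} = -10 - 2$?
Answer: $612$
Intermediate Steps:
$Q{\left(u \right)} = 3$ ($Q{\left(u \right)} = 0 + 3 = 3$)
$A{\left(a \right)} = 36$ ($A{\left(a \right)} = - 3 \left(-10 - 2\right) = \left(-3\right) \left(-12\right) = 36$)
$F = 2$ ($F = 1 \cdot 2 = 2$)
$M{\left(L,q \right)} = 2 - L$
$\left(\left(Q{\left(0 \right)} + 12\right) + M{\left(0,-1 \right)}\right) A{\left(-11 \right)} = \left(\left(3 + 12\right) + \left(2 - 0\right)\right) 36 = \left(15 + \left(2 + 0\right)\right) 36 = \left(15 + 2\right) 36 = 17 \cdot 36 = 612$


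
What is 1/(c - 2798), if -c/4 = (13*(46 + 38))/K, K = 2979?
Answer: -993/2779870 ≈ -0.00035721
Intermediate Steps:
c = -1456/993 (c = -4*13*(46 + 38)/2979 = -4*13*84/2979 = -4368/2979 = -4*364/993 = -1456/993 ≈ -1.4663)
1/(c - 2798) = 1/(-1456/993 - 2798) = 1/(-2779870/993) = -993/2779870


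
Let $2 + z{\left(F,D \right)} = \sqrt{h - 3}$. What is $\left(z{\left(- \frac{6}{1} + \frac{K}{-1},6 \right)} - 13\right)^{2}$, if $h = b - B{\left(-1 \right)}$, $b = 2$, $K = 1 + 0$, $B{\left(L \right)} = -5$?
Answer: $169$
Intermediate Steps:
$K = 1$
$h = 7$ ($h = 2 - -5 = 2 + 5 = 7$)
$z{\left(F,D \right)} = 0$ ($z{\left(F,D \right)} = -2 + \sqrt{7 - 3} = -2 + \sqrt{4} = -2 + 2 = 0$)
$\left(z{\left(- \frac{6}{1} + \frac{K}{-1},6 \right)} - 13\right)^{2} = \left(0 - 13\right)^{2} = \left(-13\right)^{2} = 169$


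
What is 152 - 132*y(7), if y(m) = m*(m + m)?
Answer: -12784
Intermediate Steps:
y(m) = 2*m² (y(m) = m*(2*m) = 2*m²)
152 - 132*y(7) = 152 - 264*7² = 152 - 264*49 = 152 - 132*98 = 152 - 12936 = -12784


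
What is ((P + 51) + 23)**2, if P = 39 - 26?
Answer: 7569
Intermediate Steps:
P = 13
((P + 51) + 23)**2 = ((13 + 51) + 23)**2 = (64 + 23)**2 = 87**2 = 7569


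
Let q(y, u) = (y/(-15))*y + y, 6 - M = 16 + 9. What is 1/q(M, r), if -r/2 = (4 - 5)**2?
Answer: -15/646 ≈ -0.023220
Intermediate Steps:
M = -19 (M = 6 - (16 + 9) = 6 - 1*25 = 6 - 25 = -19)
r = -2 (r = -2*(4 - 5)**2 = -2*(-1)**2 = -2*1 = -2)
q(y, u) = y - y**2/15 (q(y, u) = (y*(-1/15))*y + y = (-y/15)*y + y = -y**2/15 + y = y - y**2/15)
1/q(M, r) = 1/((1/15)*(-19)*(15 - 1*(-19))) = 1/((1/15)*(-19)*(15 + 19)) = 1/((1/15)*(-19)*34) = 1/(-646/15) = -15/646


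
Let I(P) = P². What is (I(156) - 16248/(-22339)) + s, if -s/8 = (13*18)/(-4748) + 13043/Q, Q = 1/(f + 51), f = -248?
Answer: 545710155385900/26516393 ≈ 2.0580e+7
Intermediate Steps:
Q = -1/197 (Q = 1/(-248 + 51) = 1/(-197) = -1/197 ≈ -0.0050761)
s = 24399697084/1187 (s = -8*((13*18)/(-4748) + 13043/(-1/197)) = -8*(234*(-1/4748) + 13043*(-197)) = -8*(-117/2374 - 2569471) = -8*(-6099924271/2374) = 24399697084/1187 ≈ 2.0556e+7)
(I(156) - 16248/(-22339)) + s = (156² - 16248/(-22339)) + 24399697084/1187 = (24336 - 16248*(-1/22339)) + 24399697084/1187 = (24336 + 16248/22339) + 24399697084/1187 = 543658152/22339 + 24399697084/1187 = 545710155385900/26516393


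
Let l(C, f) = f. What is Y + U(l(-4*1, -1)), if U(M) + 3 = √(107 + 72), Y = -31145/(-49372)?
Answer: -116971/49372 + √179 ≈ 11.010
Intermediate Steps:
Y = 31145/49372 (Y = -31145*(-1/49372) = 31145/49372 ≈ 0.63082)
U(M) = -3 + √179 (U(M) = -3 + √(107 + 72) = -3 + √179)
Y + U(l(-4*1, -1)) = 31145/49372 + (-3 + √179) = -116971/49372 + √179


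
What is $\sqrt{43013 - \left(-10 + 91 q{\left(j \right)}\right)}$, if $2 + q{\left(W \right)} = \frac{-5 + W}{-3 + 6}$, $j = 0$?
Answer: $\frac{\sqrt{390210}}{3} \approx 208.22$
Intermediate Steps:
$q{\left(W \right)} = - \frac{11}{3} + \frac{W}{3}$ ($q{\left(W \right)} = -2 + \frac{-5 + W}{-3 + 6} = -2 + \frac{-5 + W}{3} = -2 + \left(-5 + W\right) \frac{1}{3} = -2 + \left(- \frac{5}{3} + \frac{W}{3}\right) = - \frac{11}{3} + \frac{W}{3}$)
$\sqrt{43013 - \left(-10 + 91 q{\left(j \right)}\right)} = \sqrt{43013 - \left(-10 + 91 \left(- \frac{11}{3} + \frac{1}{3} \cdot 0\right)\right)} = \sqrt{43013 - \left(-10 + 91 \left(- \frac{11}{3} + 0\right)\right)} = \sqrt{43013 + \left(\left(-91\right) \left(- \frac{11}{3}\right) + 10\right)} = \sqrt{43013 + \left(\frac{1001}{3} + 10\right)} = \sqrt{43013 + \frac{1031}{3}} = \sqrt{\frac{130070}{3}} = \frac{\sqrt{390210}}{3}$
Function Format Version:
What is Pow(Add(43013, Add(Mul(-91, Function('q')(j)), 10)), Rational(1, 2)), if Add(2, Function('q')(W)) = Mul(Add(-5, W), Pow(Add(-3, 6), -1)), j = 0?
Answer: Mul(Rational(1, 3), Pow(390210, Rational(1, 2))) ≈ 208.22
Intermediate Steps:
Function('q')(W) = Add(Rational(-11, 3), Mul(Rational(1, 3), W)) (Function('q')(W) = Add(-2, Mul(Add(-5, W), Pow(Add(-3, 6), -1))) = Add(-2, Mul(Add(-5, W), Pow(3, -1))) = Add(-2, Mul(Add(-5, W), Rational(1, 3))) = Add(-2, Add(Rational(-5, 3), Mul(Rational(1, 3), W))) = Add(Rational(-11, 3), Mul(Rational(1, 3), W)))
Pow(Add(43013, Add(Mul(-91, Function('q')(j)), 10)), Rational(1, 2)) = Pow(Add(43013, Add(Mul(-91, Add(Rational(-11, 3), Mul(Rational(1, 3), 0))), 10)), Rational(1, 2)) = Pow(Add(43013, Add(Mul(-91, Add(Rational(-11, 3), 0)), 10)), Rational(1, 2)) = Pow(Add(43013, Add(Mul(-91, Rational(-11, 3)), 10)), Rational(1, 2)) = Pow(Add(43013, Add(Rational(1001, 3), 10)), Rational(1, 2)) = Pow(Add(43013, Rational(1031, 3)), Rational(1, 2)) = Pow(Rational(130070, 3), Rational(1, 2)) = Mul(Rational(1, 3), Pow(390210, Rational(1, 2)))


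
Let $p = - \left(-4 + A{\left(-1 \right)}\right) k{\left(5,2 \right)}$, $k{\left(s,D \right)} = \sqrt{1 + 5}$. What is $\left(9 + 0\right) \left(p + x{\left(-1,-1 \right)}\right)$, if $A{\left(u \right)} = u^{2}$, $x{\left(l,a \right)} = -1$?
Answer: $-9 + 27 \sqrt{6} \approx 57.136$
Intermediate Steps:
$k{\left(s,D \right)} = \sqrt{6}$
$p = 3 \sqrt{6}$ ($p = - \left(-4 + \left(-1\right)^{2}\right) \sqrt{6} = - \left(-4 + 1\right) \sqrt{6} = - \left(-3\right) \sqrt{6} = 3 \sqrt{6} \approx 7.3485$)
$\left(9 + 0\right) \left(p + x{\left(-1,-1 \right)}\right) = \left(9 + 0\right) \left(3 \sqrt{6} - 1\right) = 9 \left(-1 + 3 \sqrt{6}\right) = -9 + 27 \sqrt{6}$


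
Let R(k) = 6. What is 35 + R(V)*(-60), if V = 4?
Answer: -325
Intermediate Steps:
35 + R(V)*(-60) = 35 + 6*(-60) = 35 - 360 = -325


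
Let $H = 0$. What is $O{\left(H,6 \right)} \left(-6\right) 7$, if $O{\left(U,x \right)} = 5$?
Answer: $-210$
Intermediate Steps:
$O{\left(H,6 \right)} \left(-6\right) 7 = 5 \left(-6\right) 7 = \left(-30\right) 7 = -210$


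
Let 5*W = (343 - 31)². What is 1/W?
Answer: 5/97344 ≈ 5.1364e-5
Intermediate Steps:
W = 97344/5 (W = (343 - 31)²/5 = (⅕)*312² = (⅕)*97344 = 97344/5 ≈ 19469.)
1/W = 1/(97344/5) = 5/97344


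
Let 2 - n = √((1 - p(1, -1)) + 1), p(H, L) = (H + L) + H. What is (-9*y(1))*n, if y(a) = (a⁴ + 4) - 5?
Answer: 0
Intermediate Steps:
y(a) = -1 + a⁴ (y(a) = (4 + a⁴) - 5 = -1 + a⁴)
p(H, L) = L + 2*H
n = 1 (n = 2 - √((1 - (-1 + 2*1)) + 1) = 2 - √((1 - (-1 + 2)) + 1) = 2 - √((1 - 1*1) + 1) = 2 - √((1 - 1) + 1) = 2 - √(0 + 1) = 2 - √1 = 2 - 1*1 = 2 - 1 = 1)
(-9*y(1))*n = -9*(-1 + 1⁴)*1 = -9*(-1 + 1)*1 = -9*0*1 = 0*1 = 0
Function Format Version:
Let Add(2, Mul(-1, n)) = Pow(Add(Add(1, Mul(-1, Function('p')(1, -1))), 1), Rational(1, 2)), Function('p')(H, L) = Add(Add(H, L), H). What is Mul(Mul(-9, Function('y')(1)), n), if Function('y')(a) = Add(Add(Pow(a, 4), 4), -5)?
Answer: 0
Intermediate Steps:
Function('y')(a) = Add(-1, Pow(a, 4)) (Function('y')(a) = Add(Add(4, Pow(a, 4)), -5) = Add(-1, Pow(a, 4)))
Function('p')(H, L) = Add(L, Mul(2, H))
n = 1 (n = Add(2, Mul(-1, Pow(Add(Add(1, Mul(-1, Add(-1, Mul(2, 1)))), 1), Rational(1, 2)))) = Add(2, Mul(-1, Pow(Add(Add(1, Mul(-1, Add(-1, 2))), 1), Rational(1, 2)))) = Add(2, Mul(-1, Pow(Add(Add(1, Mul(-1, 1)), 1), Rational(1, 2)))) = Add(2, Mul(-1, Pow(Add(Add(1, -1), 1), Rational(1, 2)))) = Add(2, Mul(-1, Pow(Add(0, 1), Rational(1, 2)))) = Add(2, Mul(-1, Pow(1, Rational(1, 2)))) = Add(2, Mul(-1, 1)) = Add(2, -1) = 1)
Mul(Mul(-9, Function('y')(1)), n) = Mul(Mul(-9, Add(-1, Pow(1, 4))), 1) = Mul(Mul(-9, Add(-1, 1)), 1) = Mul(Mul(-9, 0), 1) = Mul(0, 1) = 0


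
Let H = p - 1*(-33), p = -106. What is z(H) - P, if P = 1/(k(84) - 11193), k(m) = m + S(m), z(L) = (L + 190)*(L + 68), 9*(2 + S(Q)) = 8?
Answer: -58494726/99991 ≈ -585.00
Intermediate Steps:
S(Q) = -10/9 (S(Q) = -2 + (1/9)*8 = -2 + 8/9 = -10/9)
H = -73 (H = -106 - 1*(-33) = -106 + 33 = -73)
z(L) = (68 + L)*(190 + L) (z(L) = (190 + L)*(68 + L) = (68 + L)*(190 + L))
k(m) = -10/9 + m (k(m) = m - 10/9 = -10/9 + m)
P = -9/99991 (P = 1/((-10/9 + 84) - 11193) = 1/(746/9 - 11193) = 1/(-99991/9) = -9/99991 ≈ -9.0008e-5)
z(H) - P = (12920 + (-73)**2 + 258*(-73)) - 1*(-9/99991) = (12920 + 5329 - 18834) + 9/99991 = -585 + 9/99991 = -58494726/99991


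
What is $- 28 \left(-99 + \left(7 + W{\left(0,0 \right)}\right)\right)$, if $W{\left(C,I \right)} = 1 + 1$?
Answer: $2520$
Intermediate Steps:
$W{\left(C,I \right)} = 2$
$- 28 \left(-99 + \left(7 + W{\left(0,0 \right)}\right)\right) = - 28 \left(-99 + \left(7 + 2\right)\right) = - 28 \left(-99 + 9\right) = \left(-28\right) \left(-90\right) = 2520$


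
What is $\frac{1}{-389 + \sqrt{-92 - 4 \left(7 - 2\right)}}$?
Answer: $- \frac{389}{151433} - \frac{4 i \sqrt{7}}{151433} \approx -0.0025688 - 6.9886 \cdot 10^{-5} i$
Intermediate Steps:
$\frac{1}{-389 + \sqrt{-92 - 4 \left(7 - 2\right)}} = \frac{1}{-389 + \sqrt{-92 - 20}} = \frac{1}{-389 + \sqrt{-112}} = \frac{1}{-389 + 4 i \sqrt{7}}$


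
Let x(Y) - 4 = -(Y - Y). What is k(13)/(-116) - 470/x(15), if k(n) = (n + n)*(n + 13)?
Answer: -7153/58 ≈ -123.33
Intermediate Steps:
x(Y) = 4 (x(Y) = 4 - (Y - Y) = 4 - 1*0 = 4 + 0 = 4)
k(n) = 2*n*(13 + n) (k(n) = (2*n)*(13 + n) = 2*n*(13 + n))
k(13)/(-116) - 470/x(15) = (2*13*(13 + 13))/(-116) - 470/4 = (2*13*26)*(-1/116) - 470*¼ = 676*(-1/116) - 235/2 = -169/29 - 235/2 = -7153/58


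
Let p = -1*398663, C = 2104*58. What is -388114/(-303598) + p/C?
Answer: -1270188997/638770192 ≈ -1.9885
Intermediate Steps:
C = 122032
p = -398663
-388114/(-303598) + p/C = -388114/(-303598) - 398663/122032 = -388114*(-1/303598) - 398663*1/122032 = 194057/151799 - 13747/4208 = -1270188997/638770192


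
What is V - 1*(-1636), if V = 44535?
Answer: 46171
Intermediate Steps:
V - 1*(-1636) = 44535 - 1*(-1636) = 44535 + 1636 = 46171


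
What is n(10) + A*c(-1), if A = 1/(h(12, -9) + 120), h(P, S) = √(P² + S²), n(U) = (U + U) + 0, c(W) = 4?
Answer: 2704/135 ≈ 20.030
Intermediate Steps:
n(U) = 2*U (n(U) = 2*U + 0 = 2*U)
A = 1/135 (A = 1/(√(12² + (-9)²) + 120) = 1/(√(144 + 81) + 120) = 1/(√225 + 120) = 1/(15 + 120) = 1/135 ≈ 0.0074074)
n(10) + A*c(-1) = 2*10 + (1/135)*4 = 20 + 4/135 = 2704/135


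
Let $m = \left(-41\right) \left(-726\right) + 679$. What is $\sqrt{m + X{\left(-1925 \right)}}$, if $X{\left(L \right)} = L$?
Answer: $2 \sqrt{7130} \approx 168.88$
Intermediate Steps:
$m = 30445$ ($m = 29766 + 679 = 30445$)
$\sqrt{m + X{\left(-1925 \right)}} = \sqrt{30445 - 1925} = \sqrt{28520} = 2 \sqrt{7130}$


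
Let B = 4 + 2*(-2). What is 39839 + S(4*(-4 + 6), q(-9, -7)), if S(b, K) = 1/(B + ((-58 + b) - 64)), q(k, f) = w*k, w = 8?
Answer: 4541645/114 ≈ 39839.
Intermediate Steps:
B = 0 (B = 4 - 4 = 0)
q(k, f) = 8*k
S(b, K) = 1/(-122 + b) (S(b, K) = 1/(0 + ((-58 + b) - 64)) = 1/(0 + (-122 + b)) = 1/(-122 + b))
39839 + S(4*(-4 + 6), q(-9, -7)) = 39839 + 1/(-122 + 4*(-4 + 6)) = 39839 + 1/(-122 + 4*2) = 39839 + 1/(-122 + 8) = 39839 + 1/(-114) = 39839 - 1/114 = 4541645/114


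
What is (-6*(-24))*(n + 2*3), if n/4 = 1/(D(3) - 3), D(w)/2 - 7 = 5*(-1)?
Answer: 1440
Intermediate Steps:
D(w) = 4 (D(w) = 14 + 2*(5*(-1)) = 14 + 2*(-5) = 14 - 10 = 4)
n = 4 (n = 4/(4 - 3) = 4/1 = 4*1 = 4)
(-6*(-24))*(n + 2*3) = (-6*(-24))*(4 + 2*3) = 144*(4 + 6) = 144*10 = 1440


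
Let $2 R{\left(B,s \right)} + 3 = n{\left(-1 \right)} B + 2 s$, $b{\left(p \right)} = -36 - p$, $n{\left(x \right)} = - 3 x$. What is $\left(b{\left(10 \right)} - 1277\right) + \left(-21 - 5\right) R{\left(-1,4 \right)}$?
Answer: $-1349$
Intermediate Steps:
$R{\left(B,s \right)} = - \frac{3}{2} + s + \frac{3 B}{2}$ ($R{\left(B,s \right)} = - \frac{3}{2} + \frac{\left(-3\right) \left(-1\right) B + 2 s}{2} = - \frac{3}{2} + \frac{3 B + 2 s}{2} = - \frac{3}{2} + \frac{2 s + 3 B}{2} = - \frac{3}{2} + \left(s + \frac{3 B}{2}\right) = - \frac{3}{2} + s + \frac{3 B}{2}$)
$\left(b{\left(10 \right)} - 1277\right) + \left(-21 - 5\right) R{\left(-1,4 \right)} = \left(\left(-36 - 10\right) - 1277\right) + \left(-21 - 5\right) \left(- \frac{3}{2} + 4 + \frac{3}{2} \left(-1\right)\right) = \left(\left(-36 - 10\right) - 1277\right) - 26 \left(- \frac{3}{2} + 4 - \frac{3}{2}\right) = \left(-46 - 1277\right) - 26 = -1323 - 26 = -1349$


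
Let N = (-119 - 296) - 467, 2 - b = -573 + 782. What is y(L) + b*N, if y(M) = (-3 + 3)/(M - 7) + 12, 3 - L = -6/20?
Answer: 182586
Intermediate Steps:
b = -207 (b = 2 - (-573 + 782) = 2 - 1*209 = 2 - 209 = -207)
L = 33/10 (L = 3 - (-6)/20 = 3 - 1*(-3/10) = 3 + 3/10 = 33/10 ≈ 3.3000)
y(M) = 12 (y(M) = 0/(-7 + M) + 12 = 0 + 12 = 12)
N = -882 (N = -415 - 467 = -882)
y(L) + b*N = 12 - 207*(-882) = 12 + 182574 = 182586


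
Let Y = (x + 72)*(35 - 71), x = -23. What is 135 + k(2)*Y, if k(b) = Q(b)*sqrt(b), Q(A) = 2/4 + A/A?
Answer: 135 - 2646*sqrt(2) ≈ -3607.0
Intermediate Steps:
Y = -1764 (Y = (-23 + 72)*(35 - 71) = 49*(-36) = -1764)
Q(A) = 3/2 (Q(A) = 2*(1/4) + 1 = 1/2 + 1 = 3/2)
k(b) = 3*sqrt(b)/2
135 + k(2)*Y = 135 + (3*sqrt(2)/2)*(-1764) = 135 - 2646*sqrt(2)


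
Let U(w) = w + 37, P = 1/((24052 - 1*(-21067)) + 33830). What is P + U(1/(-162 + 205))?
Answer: 125686851/3394807 ≈ 37.023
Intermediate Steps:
P = 1/78949 (P = 1/((24052 + 21067) + 33830) = 1/(45119 + 33830) = 1/78949 ≈ 1.2666e-5)
U(w) = 37 + w
P + U(1/(-162 + 205)) = 1/78949 + (37 + 1/(-162 + 205)) = 1/78949 + (37 + 1/43) = 1/78949 + 1592/43 = 125686851/3394807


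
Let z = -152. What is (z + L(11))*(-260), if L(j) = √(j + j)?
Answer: 39520 - 260*√22 ≈ 38301.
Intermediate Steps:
L(j) = √2*√j (L(j) = √(2*j) = √2*√j)
(z + L(11))*(-260) = (-152 + √2*√11)*(-260) = (-152 + √22)*(-260) = 39520 - 260*√22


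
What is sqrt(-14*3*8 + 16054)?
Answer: sqrt(15718) ≈ 125.37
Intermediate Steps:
sqrt(-14*3*8 + 16054) = sqrt(-42*8 + 16054) = sqrt(-336 + 16054) = sqrt(15718)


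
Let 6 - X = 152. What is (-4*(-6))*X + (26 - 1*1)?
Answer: -3479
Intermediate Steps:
X = -146 (X = 6 - 1*152 = 6 - 152 = -146)
(-4*(-6))*X + (26 - 1*1) = -4*(-6)*(-146) + (26 - 1*1) = 24*(-146) + (26 - 1) = -3504 + 25 = -3479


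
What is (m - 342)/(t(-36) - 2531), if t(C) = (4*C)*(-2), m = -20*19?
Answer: 722/2243 ≈ 0.32189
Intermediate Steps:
m = -380
t(C) = -8*C
(m - 342)/(t(-36) - 2531) = (-380 - 342)/(-8*(-36) - 2531) = -722/(288 - 2531) = -722/(-2243) = -722*(-1/2243) = 722/2243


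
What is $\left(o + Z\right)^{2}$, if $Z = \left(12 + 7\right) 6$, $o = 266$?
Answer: $144400$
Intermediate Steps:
$Z = 114$ ($Z = 19 \cdot 6 = 114$)
$\left(o + Z\right)^{2} = \left(266 + 114\right)^{2} = 380^{2} = 144400$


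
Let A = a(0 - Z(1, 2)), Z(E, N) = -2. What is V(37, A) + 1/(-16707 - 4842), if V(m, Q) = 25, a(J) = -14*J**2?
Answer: 538724/21549 ≈ 25.000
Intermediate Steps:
A = -56 (A = -14*(0 - 1*(-2))**2 = -14*(0 + 2)**2 = -14*2**2 = -14*4 = -56)
V(37, A) + 1/(-16707 - 4842) = 25 + 1/(-16707 - 4842) = 25 + 1/(-21549) = 25 - 1/21549 = 538724/21549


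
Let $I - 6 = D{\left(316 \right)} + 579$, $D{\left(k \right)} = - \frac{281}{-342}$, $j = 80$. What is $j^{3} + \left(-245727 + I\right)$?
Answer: $\frac{91265717}{342} \approx 2.6686 \cdot 10^{5}$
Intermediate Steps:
$D{\left(k \right)} = \frac{281}{342}$ ($D{\left(k \right)} = \left(-281\right) \left(- \frac{1}{342}\right) = \frac{281}{342}$)
$I = \frac{200351}{342}$ ($I = 6 + \left(\frac{281}{342} + 579\right) = 6 + \frac{198299}{342} = \frac{200351}{342} \approx 585.82$)
$j^{3} + \left(-245727 + I\right) = 80^{3} + \left(-245727 + \frac{200351}{342}\right) = 512000 - \frac{83838283}{342} = \frac{91265717}{342}$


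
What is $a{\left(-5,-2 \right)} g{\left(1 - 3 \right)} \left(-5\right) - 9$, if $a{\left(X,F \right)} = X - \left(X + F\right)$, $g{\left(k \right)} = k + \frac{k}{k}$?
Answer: $1$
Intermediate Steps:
$g{\left(k \right)} = 1 + k$ ($g{\left(k \right)} = k + 1 = 1 + k$)
$a{\left(X,F \right)} = - F$ ($a{\left(X,F \right)} = X - \left(F + X\right) = - F$)
$a{\left(-5,-2 \right)} g{\left(1 - 3 \right)} \left(-5\right) - 9 = \left(-1\right) \left(-2\right) \left(1 + \left(1 - 3\right)\right) \left(-5\right) - 9 = 2 \left(1 + \left(1 - 3\right)\right) \left(-5\right) - 9 = 2 \left(1 - 2\right) \left(-5\right) - 9 = 2 \left(\left(-1\right) \left(-5\right)\right) - 9 = 2 \cdot 5 - 9 = 10 - 9 = 1$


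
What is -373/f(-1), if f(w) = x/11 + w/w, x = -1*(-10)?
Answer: -4103/21 ≈ -195.38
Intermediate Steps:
x = 10
f(w) = 21/11 (f(w) = 10/11 + w/w = 10*(1/11) + 1 = 10/11 + 1 = 21/11)
-373/f(-1) = -373/21/11 = -373*11/21 = -4103/21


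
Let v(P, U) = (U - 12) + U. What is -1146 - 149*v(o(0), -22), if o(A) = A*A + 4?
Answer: 7198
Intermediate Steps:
o(A) = 4 + A² (o(A) = A² + 4 = 4 + A²)
v(P, U) = -12 + 2*U (v(P, U) = (-12 + U) + U = -12 + 2*U)
-1146 - 149*v(o(0), -22) = -1146 - 149*(-12 + 2*(-22)) = -1146 - 149*(-12 - 44) = -1146 - 149*(-56) = -1146 + 8344 = 7198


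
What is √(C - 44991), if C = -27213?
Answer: 2*I*√18051 ≈ 268.71*I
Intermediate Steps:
√(C - 44991) = √(-27213 - 44991) = √(-72204) = 2*I*√18051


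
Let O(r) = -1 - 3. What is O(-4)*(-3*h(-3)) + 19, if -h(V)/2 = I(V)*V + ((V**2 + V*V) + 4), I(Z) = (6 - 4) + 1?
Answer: -293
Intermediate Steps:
O(r) = -4
I(Z) = 3 (I(Z) = 2 + 1 = 3)
h(V) = -8 - 6*V - 4*V**2 (h(V) = -2*(3*V + ((V**2 + V*V) + 4)) = -2*(3*V + ((V**2 + V**2) + 4)) = -2*(3*V + (2*V**2 + 4)) = -2*(3*V + (4 + 2*V**2)) = -2*(4 + 2*V**2 + 3*V) = -8 - 6*V - 4*V**2)
O(-4)*(-3*h(-3)) + 19 = -(-12)*(-8 - 6*(-3) - 4*(-3)**2) + 19 = -(-12)*(-8 + 18 - 4*9) + 19 = -(-12)*(-8 + 18 - 36) + 19 = -(-12)*(-26) + 19 = -4*78 + 19 = -312 + 19 = -293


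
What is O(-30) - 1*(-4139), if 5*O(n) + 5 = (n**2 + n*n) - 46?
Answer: 22444/5 ≈ 4488.8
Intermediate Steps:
O(n) = -51/5 + 2*n**2/5 (O(n) = -1 + ((n**2 + n*n) - 46)/5 = -1 + ((n**2 + n**2) - 46)/5 = -1 + (2*n**2 - 46)/5 = -1 + (-46 + 2*n**2)/5 = -1 + (-46/5 + 2*n**2/5) = -51/5 + 2*n**2/5)
O(-30) - 1*(-4139) = (-51/5 + (2/5)*(-30)**2) - 1*(-4139) = (-51/5 + (2/5)*900) + 4139 = (-51/5 + 360) + 4139 = 1749/5 + 4139 = 22444/5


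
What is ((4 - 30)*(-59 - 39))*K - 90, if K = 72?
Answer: 183366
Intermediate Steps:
((4 - 30)*(-59 - 39))*K - 90 = ((4 - 30)*(-59 - 39))*72 - 90 = -26*(-98)*72 - 90 = 2548*72 - 90 = 183456 - 90 = 183366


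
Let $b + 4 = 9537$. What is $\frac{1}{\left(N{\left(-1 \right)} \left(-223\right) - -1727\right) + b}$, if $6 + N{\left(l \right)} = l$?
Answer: $\frac{1}{12821} \approx 7.7997 \cdot 10^{-5}$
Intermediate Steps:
$N{\left(l \right)} = -6 + l$
$b = 9533$ ($b = -4 + 9537 = 9533$)
$\frac{1}{\left(N{\left(-1 \right)} \left(-223\right) - -1727\right) + b} = \frac{1}{\left(\left(-6 - 1\right) \left(-223\right) - -1727\right) + 9533} = \frac{1}{\left(\left(-7\right) \left(-223\right) + 1727\right) + 9533} = \frac{1}{\left(1561 + 1727\right) + 9533} = \frac{1}{3288 + 9533} = \frac{1}{12821}$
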